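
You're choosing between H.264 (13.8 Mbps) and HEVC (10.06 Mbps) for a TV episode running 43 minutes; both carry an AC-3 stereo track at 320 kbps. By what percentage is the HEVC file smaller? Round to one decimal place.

26.5%

43 min = 2580 s
Audio: 320 kbps = 0.320 Mbps.
H.264: 14.120 Mbps × 2580 s = 36429.6 Mb = 4.241 GiB.
HEVC: 10.380 Mbps × 2580 s = 26780.4 Mb = 3.118 GiB.
Reduction: (1 − 3.118/4.241) × 100 = 26.49%.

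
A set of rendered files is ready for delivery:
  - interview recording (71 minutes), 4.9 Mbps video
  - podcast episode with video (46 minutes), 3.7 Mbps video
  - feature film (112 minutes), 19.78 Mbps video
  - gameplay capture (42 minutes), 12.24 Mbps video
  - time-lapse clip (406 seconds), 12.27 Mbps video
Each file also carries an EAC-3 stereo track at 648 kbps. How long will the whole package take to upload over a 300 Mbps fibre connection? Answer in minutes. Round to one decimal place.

Audio: 648 kbps = 0.648 Mbps.
interview recording: 5.548 Mbps × 4260 s = 23634.5 Mb
podcast episode with video: 4.348 Mbps × 2760 s = 12000.5 Mb
feature film: 20.428 Mbps × 6720 s = 137276.2 Mb
gameplay capture: 12.888 Mbps × 2520 s = 32477.8 Mb
time-lapse clip: 12.918 Mbps × 406 s = 5244.7 Mb
Total: 210633.6 Mb = 26329.2 MB.
At 300 Mbps: 210633.6 / 300 = 702 s ≈ 11.7 minutes.

11.7 minutes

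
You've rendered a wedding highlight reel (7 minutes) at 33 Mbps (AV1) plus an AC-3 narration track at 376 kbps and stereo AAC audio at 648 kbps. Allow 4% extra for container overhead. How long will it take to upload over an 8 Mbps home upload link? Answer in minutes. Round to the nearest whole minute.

7 min = 420 s
Audio total: 376 + 648 = 1024 kbps = 1.024 Mbps.
Total bitrate: 34.024 Mbps.
File: 34.024 Mbps × 420 s = 14290.1 Mb.
With 4% container overhead: ×1.04. → 14861.7 Mb.
At 8 Mbps: 14861.7 / 8 = 1857.7 s ≈ 31 minutes.

31 minutes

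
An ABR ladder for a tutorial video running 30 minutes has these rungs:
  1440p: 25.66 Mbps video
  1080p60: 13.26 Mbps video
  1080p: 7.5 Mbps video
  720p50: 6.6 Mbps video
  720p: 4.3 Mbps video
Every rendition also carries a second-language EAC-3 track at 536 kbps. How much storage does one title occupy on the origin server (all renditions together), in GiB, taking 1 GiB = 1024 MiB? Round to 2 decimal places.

30 min = 1800 s
Audio: 536 kbps = 0.536 Mbps.
Sum of rendition bitrates: (25.66+0.536) + (13.26+0.536) + (7.5+0.536) + (6.6+0.536) + (4.3+0.536) = 60.000 Mbps.
× 1800 s = 108,000 Mb = 13,500 MB = 12.57 GiB.

12.57 GiB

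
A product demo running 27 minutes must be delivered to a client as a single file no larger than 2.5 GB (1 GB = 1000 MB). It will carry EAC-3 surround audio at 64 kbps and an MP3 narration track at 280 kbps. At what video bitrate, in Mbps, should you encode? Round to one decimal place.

Budget: 2.5 GB = 20000.0 Mb.
27 min = 1620 s
Total bitrate budget: 20000.0 Mb / 1620 s = 12.346 Mbps.
Audio total: 64 + 280 = 344 kbps = 0.344 Mbps.
Video: 12.346 − 0.344 = 12.002 Mbps.

12.0 Mbps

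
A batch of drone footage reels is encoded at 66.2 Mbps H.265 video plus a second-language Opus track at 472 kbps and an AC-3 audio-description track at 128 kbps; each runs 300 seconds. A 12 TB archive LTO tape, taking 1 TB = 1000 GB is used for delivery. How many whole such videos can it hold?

4790

Audio total: 472 + 128 = 600 kbps = 0.600 Mbps.
Total bitrate: 66.800 Mbps.
Per item: 66.800 Mbps × 300 s = 20,040 Mb = 2,505 MB.
Capacity: 12 TB = 96,000,000 Mb; 4790.42 items → 4790 complete.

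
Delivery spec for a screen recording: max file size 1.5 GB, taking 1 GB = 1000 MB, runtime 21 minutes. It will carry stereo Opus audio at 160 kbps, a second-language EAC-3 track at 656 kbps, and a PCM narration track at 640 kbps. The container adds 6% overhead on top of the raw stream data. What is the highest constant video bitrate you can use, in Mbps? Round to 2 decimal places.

7.53 Mbps

Budget: 1.5 GB = 12000.0 Mb.
Stream payload after overhead: 12000.0 / 1.06 = 11320.8 Mb.
21 min = 1260 s
Total bitrate budget: 11320.8 Mb / 1260 s = 8.985 Mbps.
Audio total: 160 + 656 + 640 = 1456 kbps = 1.456 Mbps.
Video: 8.985 − 1.456 = 7.529 Mbps.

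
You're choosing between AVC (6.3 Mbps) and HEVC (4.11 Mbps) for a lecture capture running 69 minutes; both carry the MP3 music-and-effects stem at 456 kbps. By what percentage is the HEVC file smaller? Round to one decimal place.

32.4%

69 min = 4140 s
Audio: 456 kbps = 0.456 Mbps.
AVC: 6.756 Mbps × 4140 s = 27969.8 Mb = 3.256 GiB.
HEVC: 4.566 Mbps × 4140 s = 18903.2 Mb = 2.201 GiB.
Reduction: (1 − 2.201/3.256) × 100 = 32.42%.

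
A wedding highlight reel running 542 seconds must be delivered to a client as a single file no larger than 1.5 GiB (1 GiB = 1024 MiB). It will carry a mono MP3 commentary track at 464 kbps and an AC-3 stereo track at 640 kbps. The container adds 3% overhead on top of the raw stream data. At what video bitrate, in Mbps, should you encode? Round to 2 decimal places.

21.98 Mbps

Budget: 1.5 GiB = 12884.9 Mb.
Stream payload after overhead: 12884.9 / 1.03 = 12509.6 Mb.
Total bitrate budget: 12509.6 Mb / 542 s = 23.080 Mbps.
Audio total: 464 + 640 = 1104 kbps = 1.104 Mbps.
Video: 23.080 − 1.104 = 21.976 Mbps.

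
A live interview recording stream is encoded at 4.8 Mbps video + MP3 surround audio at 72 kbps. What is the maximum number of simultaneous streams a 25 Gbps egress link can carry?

5131

Audio: 72 kbps = 0.072 Mbps.
Per-viewer media rate: 4.872 Mbps.
25 Gbps = 25,000 Mbps; 25,000 / 4.872 = 5131.36 → 5131 viewers.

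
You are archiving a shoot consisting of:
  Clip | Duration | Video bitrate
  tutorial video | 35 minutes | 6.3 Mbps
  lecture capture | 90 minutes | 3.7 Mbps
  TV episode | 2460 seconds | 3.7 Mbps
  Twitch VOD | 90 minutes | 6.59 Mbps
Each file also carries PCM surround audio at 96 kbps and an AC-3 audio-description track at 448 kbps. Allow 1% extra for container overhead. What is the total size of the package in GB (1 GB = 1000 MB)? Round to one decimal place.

Audio total: 96 + 448 = 544 kbps = 0.544 Mbps.
tutorial video: 6.844 Mbps × 2100 s × 1.01 = 14516.1 Mb
lecture capture: 4.244 Mbps × 5400 s × 1.01 = 23146.8 Mb
TV episode: 4.244 Mbps × 2460 s × 1.01 = 10544.6 Mb
Twitch VOD: 7.134 Mbps × 5400 s × 1.01 = 38908.8 Mb
Total: 87116.4 Mb = 10889.5 MB.
= 10.89 GB.

10.9 GB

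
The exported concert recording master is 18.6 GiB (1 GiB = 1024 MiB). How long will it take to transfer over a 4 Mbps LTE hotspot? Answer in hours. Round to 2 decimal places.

11.10 hours

File: 18.6 GiB = 159772.8 Mb.
At 4 Mbps: 159772.8 / 4 = 39943.2 s ≈ 11.1 hours.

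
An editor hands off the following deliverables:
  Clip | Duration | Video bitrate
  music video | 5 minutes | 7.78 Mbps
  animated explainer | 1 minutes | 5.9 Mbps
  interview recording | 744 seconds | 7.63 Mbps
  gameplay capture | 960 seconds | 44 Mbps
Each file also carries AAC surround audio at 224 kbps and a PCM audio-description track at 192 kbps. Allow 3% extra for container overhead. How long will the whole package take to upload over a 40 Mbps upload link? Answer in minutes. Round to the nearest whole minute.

22 minutes

Audio total: 224 + 192 = 416 kbps = 0.416 Mbps.
music video: 8.196 Mbps × 300 s × 1.03 = 2532.6 Mb
animated explainer: 6.316 Mbps × 60 s × 1.03 = 390.3 Mb
interview recording: 8.046 Mbps × 744 s × 1.03 = 6165.8 Mb
gameplay capture: 44.416 Mbps × 960 s × 1.03 = 43918.5 Mb
Total: 53007.2 Mb = 6625.9 MB.
At 40 Mbps: 53007.2 / 40 = 1325 s ≈ 22.1 minutes.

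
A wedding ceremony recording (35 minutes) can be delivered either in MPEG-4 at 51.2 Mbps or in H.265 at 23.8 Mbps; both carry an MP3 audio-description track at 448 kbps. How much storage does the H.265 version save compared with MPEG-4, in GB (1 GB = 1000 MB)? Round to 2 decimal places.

35 min = 2100 s
Audio: 448 kbps = 0.448 Mbps.
MPEG-4: 51.648 Mbps × 2100 s = 108460.8 Mb = 13.558 GB.
H.265: 24.248 Mbps × 2100 s = 50920.8 Mb = 6.365 GB.
Saving: 13.558 − 6.365 = 7.192 GB.

7.19 GB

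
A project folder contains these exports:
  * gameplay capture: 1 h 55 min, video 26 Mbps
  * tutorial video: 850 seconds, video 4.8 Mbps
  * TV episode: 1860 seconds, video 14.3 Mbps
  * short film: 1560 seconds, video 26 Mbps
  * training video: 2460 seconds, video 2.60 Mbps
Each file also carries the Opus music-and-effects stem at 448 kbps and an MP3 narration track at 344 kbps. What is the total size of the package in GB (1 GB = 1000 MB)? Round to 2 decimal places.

Audio total: 448 + 344 = 792 kbps = 0.792 Mbps.
gameplay capture: 26.792 Mbps × 6900 s = 184864.8 Mb
tutorial video: 5.592 Mbps × 850 s = 4753.2 Mb
TV episode: 15.092 Mbps × 1860 s = 28071.1 Mb
short film: 26.792 Mbps × 1560 s = 41795.5 Mb
training video: 3.392 Mbps × 2460 s = 8344.3 Mb
Total: 267829.0 Mb = 33478.6 MB.
= 33.48 GB.

33.48 GB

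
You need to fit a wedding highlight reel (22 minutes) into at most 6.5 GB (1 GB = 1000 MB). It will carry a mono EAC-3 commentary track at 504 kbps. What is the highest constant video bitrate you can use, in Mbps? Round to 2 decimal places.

38.89 Mbps

Budget: 6.5 GB = 52000.0 Mb.
22 min = 1320 s
Total bitrate budget: 52000.0 Mb / 1320 s = 39.394 Mbps.
Audio: 504 kbps = 0.504 Mbps.
Video: 39.394 − 0.504 = 38.890 Mbps.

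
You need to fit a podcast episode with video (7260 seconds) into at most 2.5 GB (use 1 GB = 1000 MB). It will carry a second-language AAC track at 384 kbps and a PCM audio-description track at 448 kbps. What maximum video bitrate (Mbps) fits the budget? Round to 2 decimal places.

Budget: 2.5 GB = 20000.0 Mb.
Total bitrate budget: 20000.0 Mb / 7260 s = 2.755 Mbps.
Audio total: 384 + 448 = 832 kbps = 0.832 Mbps.
Video: 2.755 − 0.832 = 1.923 Mbps.

1.92 Mbps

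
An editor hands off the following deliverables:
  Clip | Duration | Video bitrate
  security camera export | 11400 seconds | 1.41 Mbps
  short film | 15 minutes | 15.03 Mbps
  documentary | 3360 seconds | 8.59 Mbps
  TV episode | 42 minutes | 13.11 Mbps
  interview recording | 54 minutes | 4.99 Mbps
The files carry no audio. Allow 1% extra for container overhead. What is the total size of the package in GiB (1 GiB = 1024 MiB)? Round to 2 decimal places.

12.66 GiB

security camera export: 1.410 Mbps × 11400 s × 1.01 = 16234.7 Mb
short film: 15.030 Mbps × 900 s × 1.01 = 13662.3 Mb
documentary: 8.590 Mbps × 3360 s × 1.01 = 29151.0 Mb
TV episode: 13.110 Mbps × 2520 s × 1.01 = 33367.6 Mb
interview recording: 4.990 Mbps × 3240 s × 1.01 = 16329.3 Mb
Total: 108744.9 Mb = 13593.1 MB.
= 12.66 GiB.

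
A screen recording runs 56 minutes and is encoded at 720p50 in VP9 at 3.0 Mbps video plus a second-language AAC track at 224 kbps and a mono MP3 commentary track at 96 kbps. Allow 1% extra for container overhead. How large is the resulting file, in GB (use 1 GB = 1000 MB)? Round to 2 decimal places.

56 min = 3360 s
Audio total: 224 + 96 = 320 kbps = 0.320 Mbps.
Total bitrate: 3.0 + 0.320 = 3.320 Mbps.
Stream data: 3.320 Mbps × 3360 s = 11155.2 Mb.
With 1% container overhead: ×1.01.
11,267 Mb ÷ 8 = 1,408 MB → 1.408 GB.

1.41 GB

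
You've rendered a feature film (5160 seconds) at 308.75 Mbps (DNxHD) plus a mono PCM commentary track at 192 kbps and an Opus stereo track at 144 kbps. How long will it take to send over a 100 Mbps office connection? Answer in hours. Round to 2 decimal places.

Audio total: 192 + 144 = 336 kbps = 0.336 Mbps.
Total bitrate: 309.086 Mbps.
File: 309.086 Mbps × 5160 s = 1594883.8 Mb.
At 100 Mbps: 1594883.8 / 100 = 15948.8 s ≈ 4.43 hours.

4.43 hours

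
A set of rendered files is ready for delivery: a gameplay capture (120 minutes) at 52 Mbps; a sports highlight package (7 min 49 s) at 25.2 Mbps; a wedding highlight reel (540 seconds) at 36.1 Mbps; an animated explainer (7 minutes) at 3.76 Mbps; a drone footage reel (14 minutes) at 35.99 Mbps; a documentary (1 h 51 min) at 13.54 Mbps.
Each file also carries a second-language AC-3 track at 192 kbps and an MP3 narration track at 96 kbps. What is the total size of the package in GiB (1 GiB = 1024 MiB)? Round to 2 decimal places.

Audio total: 192 + 96 = 288 kbps = 0.288 Mbps.
gameplay capture: 52.288 Mbps × 7200 s = 376473.6 Mb
sports highlight package: 25.488 Mbps × 469 s = 11953.9 Mb
wedding highlight reel: 36.388 Mbps × 540 s = 19649.5 Mb
animated explainer: 4.048 Mbps × 420 s = 1700.2 Mb
drone footage reel: 36.278 Mbps × 840 s = 30473.5 Mb
documentary: 13.828 Mbps × 6660 s = 92094.5 Mb
Total: 532345.2 Mb = 66543.1 MB.
= 61.97 GiB.

61.97 GiB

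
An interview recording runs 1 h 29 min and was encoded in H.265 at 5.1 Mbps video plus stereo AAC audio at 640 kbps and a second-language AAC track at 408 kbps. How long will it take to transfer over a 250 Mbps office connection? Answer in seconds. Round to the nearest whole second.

131 seconds

1 h 29 min = 89 min = 5340 s
Audio total: 640 + 408 = 1048 kbps = 1.048 Mbps.
Total bitrate: 6.148 Mbps.
File: 6.148 Mbps × 5340 s = 32830.3 Mb.
At 250 Mbps: 32830.3 / 250 = 131.3 s ≈ 131 seconds.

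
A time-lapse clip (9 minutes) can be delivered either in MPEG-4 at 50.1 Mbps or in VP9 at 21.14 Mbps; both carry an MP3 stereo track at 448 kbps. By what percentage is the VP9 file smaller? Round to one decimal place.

57.3%

9 min = 540 s
Audio: 448 kbps = 0.448 Mbps.
MPEG-4: 50.548 Mbps × 540 s = 27295.9 Mb = 3.178 GiB.
VP9: 21.588 Mbps × 540 s = 11657.5 Mb = 1.357 GiB.
Reduction: (1 − 1.357/3.178) × 100 = 57.29%.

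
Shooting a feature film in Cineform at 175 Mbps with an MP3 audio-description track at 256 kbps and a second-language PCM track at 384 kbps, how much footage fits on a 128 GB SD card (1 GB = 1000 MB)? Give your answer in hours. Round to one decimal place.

Audio total: 256 + 384 = 640 kbps = 0.640 Mbps.
Total bitrate: 175 + 0.640 = 175.640 Mbps.
Capacity: 128 GB = 1,024,000 Mb.
Recording time: 1,024,000 / 175.640 = 5,830 s ≈ 1.62 hours.

1.6 hours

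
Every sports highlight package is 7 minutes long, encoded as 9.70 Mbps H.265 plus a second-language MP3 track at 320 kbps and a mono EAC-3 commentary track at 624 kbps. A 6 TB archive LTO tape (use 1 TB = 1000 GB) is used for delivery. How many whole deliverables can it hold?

7 min = 420 s
Audio total: 320 + 624 = 944 kbps = 0.944 Mbps.
Total bitrate: 10.644 Mbps.
Per item: 10.644 Mbps × 420 s = 4,470 Mb = 558.8 MB.
Capacity: 6 TB = 48,000,000 Mb; 10737.10 items → 10737 complete.

10737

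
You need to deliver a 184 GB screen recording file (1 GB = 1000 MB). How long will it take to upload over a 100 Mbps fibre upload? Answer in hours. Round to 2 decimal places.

4.09 hours

File: 184 GB = 1472000.0 Mb.
At 100 Mbps: 1472000.0 / 100 = 14720.0 s ≈ 4.09 hours.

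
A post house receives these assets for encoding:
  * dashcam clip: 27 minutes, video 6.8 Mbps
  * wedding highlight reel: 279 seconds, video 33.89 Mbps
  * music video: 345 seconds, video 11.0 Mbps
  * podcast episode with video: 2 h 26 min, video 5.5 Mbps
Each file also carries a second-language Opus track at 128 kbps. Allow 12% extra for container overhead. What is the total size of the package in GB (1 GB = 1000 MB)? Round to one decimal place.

10.3 GB

Audio: 128 kbps = 0.128 Mbps.
dashcam clip: 6.928 Mbps × 1620 s × 1.12 = 12570.2 Mb
wedding highlight reel: 34.018 Mbps × 279 s × 1.12 = 10629.9 Mb
music video: 11.128 Mbps × 345 s × 1.12 = 4299.9 Mb
podcast episode with video: 5.628 Mbps × 8760 s × 1.12 = 55217.4 Mb
Total: 82717.4 Mb = 10339.7 MB.
= 10.34 GB.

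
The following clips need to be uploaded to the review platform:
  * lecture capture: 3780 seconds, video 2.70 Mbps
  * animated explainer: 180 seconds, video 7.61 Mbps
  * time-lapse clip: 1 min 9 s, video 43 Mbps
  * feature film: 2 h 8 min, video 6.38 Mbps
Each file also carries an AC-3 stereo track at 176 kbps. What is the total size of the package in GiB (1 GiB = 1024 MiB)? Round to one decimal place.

Audio: 176 kbps = 0.176 Mbps.
lecture capture: 2.876 Mbps × 3780 s = 10871.3 Mb
animated explainer: 7.786 Mbps × 180 s = 1401.5 Mb
time-lapse clip: 43.176 Mbps × 69 s = 2979.1 Mb
feature film: 6.556 Mbps × 7680 s = 50350.1 Mb
Total: 65602.0 Mb = 8200.2 MB.
= 7.637 GiB.

7.6 GiB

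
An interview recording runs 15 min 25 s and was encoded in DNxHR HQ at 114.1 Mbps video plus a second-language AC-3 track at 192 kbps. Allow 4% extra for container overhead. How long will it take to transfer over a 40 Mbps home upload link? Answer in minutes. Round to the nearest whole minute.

46 minutes

15 min 25 s = 925 s
Audio: 192 kbps = 0.192 Mbps.
Total bitrate: 114.292 Mbps.
File: 114.292 Mbps × 925 s = 105720.1 Mb.
With 4% container overhead: ×1.04. → 109948.9 Mb.
At 40 Mbps: 109948.9 / 40 = 2748.7 s ≈ 45.8 minutes.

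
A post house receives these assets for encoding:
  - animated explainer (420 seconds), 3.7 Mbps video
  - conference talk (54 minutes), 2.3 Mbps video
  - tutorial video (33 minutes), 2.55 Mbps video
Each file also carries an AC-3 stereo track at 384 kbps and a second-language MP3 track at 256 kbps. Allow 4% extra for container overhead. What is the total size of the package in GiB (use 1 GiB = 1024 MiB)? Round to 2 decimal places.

2.14 GiB

Audio total: 384 + 256 = 640 kbps = 0.640 Mbps.
animated explainer: 4.340 Mbps × 420 s × 1.04 = 1895.7 Mb
conference talk: 2.940 Mbps × 3240 s × 1.04 = 9906.6 Mb
tutorial video: 3.190 Mbps × 1980 s × 1.04 = 6568.8 Mb
Total: 18371.2 Mb = 2296.4 MB.
= 2.139 GiB.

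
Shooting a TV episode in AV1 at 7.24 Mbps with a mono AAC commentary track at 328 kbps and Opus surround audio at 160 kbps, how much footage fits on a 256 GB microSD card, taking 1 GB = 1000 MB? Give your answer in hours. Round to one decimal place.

73.6 hours

Audio total: 328 + 160 = 488 kbps = 0.488 Mbps.
Total bitrate: 7.24 + 0.488 = 7.728 Mbps.
Capacity: 256 GB = 2,048,000 Mb.
Recording time: 2,048,000 / 7.728 = 265,010 s ≈ 73.6 hours.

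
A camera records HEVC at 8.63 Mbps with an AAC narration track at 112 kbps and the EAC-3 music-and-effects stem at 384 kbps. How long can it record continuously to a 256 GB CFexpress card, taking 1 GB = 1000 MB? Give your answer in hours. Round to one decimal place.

62.3 hours

Audio total: 112 + 384 = 496 kbps = 0.496 Mbps.
Total bitrate: 8.63 + 0.496 = 9.126 Mbps.
Capacity: 256 GB = 2,048,000 Mb.
Recording time: 2,048,000 / 9.126 = 224,414 s ≈ 62.3 hours.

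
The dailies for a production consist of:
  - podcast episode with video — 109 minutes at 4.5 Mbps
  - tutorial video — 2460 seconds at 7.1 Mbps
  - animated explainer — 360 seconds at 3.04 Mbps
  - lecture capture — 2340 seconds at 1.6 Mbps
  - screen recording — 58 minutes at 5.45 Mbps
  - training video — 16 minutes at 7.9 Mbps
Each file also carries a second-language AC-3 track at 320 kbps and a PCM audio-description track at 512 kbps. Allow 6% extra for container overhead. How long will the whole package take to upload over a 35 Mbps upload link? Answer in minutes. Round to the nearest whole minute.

46 minutes

Audio total: 320 + 512 = 832 kbps = 0.832 Mbps.
podcast episode with video: 5.332 Mbps × 6540 s × 1.06 = 36963.6 Mb
tutorial video: 7.932 Mbps × 2460 s × 1.06 = 20683.5 Mb
animated explainer: 3.872 Mbps × 360 s × 1.06 = 1477.6 Mb
lecture capture: 2.432 Mbps × 2340 s × 1.06 = 6032.3 Mb
screen recording: 6.282 Mbps × 3480 s × 1.06 = 23173.0 Mb
training video: 8.732 Mbps × 960 s × 1.06 = 8885.7 Mb
Total: 97215.7 Mb = 12152.0 MB.
At 35 Mbps: 97215.7 / 35 = 2778 s ≈ 46.3 minutes.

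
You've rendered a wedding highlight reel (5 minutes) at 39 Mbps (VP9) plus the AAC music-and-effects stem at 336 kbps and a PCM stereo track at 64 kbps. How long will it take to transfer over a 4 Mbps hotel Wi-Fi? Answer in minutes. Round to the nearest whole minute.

5 min = 300 s
Audio total: 336 + 64 = 400 kbps = 0.400 Mbps.
Total bitrate: 39.400 Mbps.
File: 39.400 Mbps × 300 s = 11820.0 Mb.
At 4 Mbps: 11820.0 / 4 = 2955.0 s ≈ 49.2 minutes.

49 minutes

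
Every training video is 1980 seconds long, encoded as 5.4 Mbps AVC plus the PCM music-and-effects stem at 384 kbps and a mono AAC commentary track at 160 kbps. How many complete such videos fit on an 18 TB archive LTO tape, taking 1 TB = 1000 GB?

Audio total: 384 + 160 = 544 kbps = 0.544 Mbps.
Total bitrate: 5.944 Mbps.
Per item: 5.944 Mbps × 1980 s = 11,769 Mb = 1,471 MB.
Capacity: 18 TB = 144,000,000 Mb; 12235.41 items → 12235 complete.

12235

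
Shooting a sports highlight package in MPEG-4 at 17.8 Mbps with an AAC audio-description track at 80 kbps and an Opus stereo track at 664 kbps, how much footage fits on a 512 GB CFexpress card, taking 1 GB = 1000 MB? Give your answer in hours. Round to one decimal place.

Audio total: 80 + 664 = 744 kbps = 0.744 Mbps.
Total bitrate: 17.8 + 0.744 = 18.544 Mbps.
Capacity: 512 GB = 4,096,000 Mb.
Recording time: 4,096,000 / 18.544 = 220,880 s ≈ 61.4 hours.

61.4 hours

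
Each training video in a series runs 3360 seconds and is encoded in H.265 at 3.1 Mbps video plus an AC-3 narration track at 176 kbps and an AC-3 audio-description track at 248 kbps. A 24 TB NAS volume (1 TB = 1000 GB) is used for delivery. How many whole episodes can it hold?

16215

Audio total: 176 + 248 = 424 kbps = 0.424 Mbps.
Total bitrate: 3.524 Mbps.
Per item: 3.524 Mbps × 3360 s = 11,841 Mb = 1,480 MB.
Capacity: 24 TB = 192,000,000 Mb; 16215.34 items → 16215 complete.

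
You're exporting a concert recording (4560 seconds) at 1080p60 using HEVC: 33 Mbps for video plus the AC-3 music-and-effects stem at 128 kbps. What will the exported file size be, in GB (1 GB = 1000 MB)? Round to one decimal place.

Audio: 128 kbps = 0.128 Mbps.
Total bitrate: 33 + 0.128 = 33.128 Mbps.
Stream data: 33.128 Mbps × 4560 s = 151063.7 Mb.
151,064 Mb ÷ 8 = 18,883 MB → 18.88 GB.

18.9 GB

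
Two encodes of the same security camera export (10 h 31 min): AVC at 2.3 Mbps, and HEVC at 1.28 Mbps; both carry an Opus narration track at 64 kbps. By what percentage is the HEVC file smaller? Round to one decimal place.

43.1%

10 h 31 min = 631 min = 37860 s
Audio: 64 kbps = 0.064 Mbps.
AVC: 2.364 Mbps × 37860 s = 89501.0 Mb = 11.188 GB.
HEVC: 1.344 Mbps × 37860 s = 50883.8 Mb = 6.360 GB.
Reduction: (1 − 6.360/11.188) × 100 = 43.15%.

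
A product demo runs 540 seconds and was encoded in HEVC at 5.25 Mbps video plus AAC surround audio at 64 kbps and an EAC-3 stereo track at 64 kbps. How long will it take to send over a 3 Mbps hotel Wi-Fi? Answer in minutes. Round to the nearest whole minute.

Audio total: 64 + 64 = 128 kbps = 0.128 Mbps.
Total bitrate: 5.378 Mbps.
File: 5.378 Mbps × 540 s = 2904.1 Mb.
At 3 Mbps: 2904.1 / 3 = 968.0 s ≈ 16.1 minutes.

16 minutes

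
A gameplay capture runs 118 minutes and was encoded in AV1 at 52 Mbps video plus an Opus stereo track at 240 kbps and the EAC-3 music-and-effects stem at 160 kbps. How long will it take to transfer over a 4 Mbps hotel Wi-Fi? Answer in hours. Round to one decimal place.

25.8 hours

118 min = 7080 s
Audio total: 240 + 160 = 400 kbps = 0.400 Mbps.
Total bitrate: 52.400 Mbps.
File: 52.400 Mbps × 7080 s = 370992.0 Mb.
At 4 Mbps: 370992.0 / 4 = 92748.0 s ≈ 25.8 hours.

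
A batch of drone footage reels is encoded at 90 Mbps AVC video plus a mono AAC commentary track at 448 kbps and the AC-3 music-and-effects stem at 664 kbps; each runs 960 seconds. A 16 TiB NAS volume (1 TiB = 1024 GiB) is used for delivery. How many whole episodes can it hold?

1609

Audio total: 448 + 664 = 1112 kbps = 1.112 Mbps.
Total bitrate: 91.112 Mbps.
Per item: 91.112 Mbps × 960 s = 87,468 Mb = 10,933 MB.
Capacity: 16 TiB = 140,737,488 Mb; 1609.03 items → 1609 complete.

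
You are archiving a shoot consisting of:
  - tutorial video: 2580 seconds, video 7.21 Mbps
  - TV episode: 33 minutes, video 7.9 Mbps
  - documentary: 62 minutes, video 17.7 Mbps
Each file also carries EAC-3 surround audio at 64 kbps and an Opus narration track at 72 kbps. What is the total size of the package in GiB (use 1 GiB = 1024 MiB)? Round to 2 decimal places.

11.78 GiB

Audio total: 64 + 72 = 136 kbps = 0.136 Mbps.
tutorial video: 7.346 Mbps × 2580 s = 18952.7 Mb
TV episode: 8.036 Mbps × 1980 s = 15911.3 Mb
documentary: 17.836 Mbps × 3720 s = 66349.9 Mb
Total: 101213.9 Mb = 12651.7 MB.
= 11.78 GiB.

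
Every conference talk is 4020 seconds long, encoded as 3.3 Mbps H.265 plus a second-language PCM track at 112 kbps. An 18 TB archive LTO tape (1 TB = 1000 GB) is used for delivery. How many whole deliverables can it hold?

Audio: 112 kbps = 0.112 Mbps.
Total bitrate: 3.412 Mbps.
Per item: 3.412 Mbps × 4020 s = 13,716 Mb = 1,715 MB.
Capacity: 18 TB = 144,000,000 Mb; 10498.50 items → 10498 complete.

10498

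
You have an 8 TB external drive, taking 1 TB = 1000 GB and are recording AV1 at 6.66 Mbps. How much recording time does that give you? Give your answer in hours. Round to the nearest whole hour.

2669 hours

Capacity: 8 TB = 64,000,000 Mb.
Recording time: 64,000,000 / 6.660 = 9,609,610 s ≈ 2,669 hours.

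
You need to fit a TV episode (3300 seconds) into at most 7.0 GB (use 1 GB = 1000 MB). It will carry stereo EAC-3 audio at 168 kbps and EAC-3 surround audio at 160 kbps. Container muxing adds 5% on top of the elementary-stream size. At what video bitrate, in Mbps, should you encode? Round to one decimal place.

15.8 Mbps

Budget: 7.0 GB = 56000.0 Mb.
Stream payload after overhead: 56000.0 / 1.05 = 53333.3 Mb.
Total bitrate budget: 53333.3 Mb / 3300 s = 16.162 Mbps.
Audio total: 168 + 160 = 328 kbps = 0.328 Mbps.
Video: 16.162 − 0.328 = 15.834 Mbps.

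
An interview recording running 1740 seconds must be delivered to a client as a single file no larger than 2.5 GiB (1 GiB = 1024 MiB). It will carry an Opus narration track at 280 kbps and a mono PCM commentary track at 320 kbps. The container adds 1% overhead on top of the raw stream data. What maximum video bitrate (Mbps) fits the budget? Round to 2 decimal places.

Budget: 2.5 GiB = 21474.8 Mb.
Stream payload after overhead: 21474.8 / 1.01 = 21262.2 Mb.
Total bitrate budget: 21262.2 Mb / 1740 s = 12.220 Mbps.
Audio total: 280 + 320 = 600 kbps = 0.600 Mbps.
Video: 12.220 − 0.600 = 11.620 Mbps.

11.62 Mbps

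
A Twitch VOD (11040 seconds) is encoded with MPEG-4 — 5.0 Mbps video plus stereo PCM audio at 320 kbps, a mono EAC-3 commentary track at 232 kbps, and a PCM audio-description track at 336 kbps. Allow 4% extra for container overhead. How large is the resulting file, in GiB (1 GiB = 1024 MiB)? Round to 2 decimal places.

7.87 GiB

Audio total: 320 + 232 + 336 = 888 kbps = 0.888 Mbps.
Total bitrate: 5.0 + 0.888 = 5.888 Mbps.
Stream data: 5.888 Mbps × 11040 s = 65003.5 Mb.
With 4% container overhead: ×1.04.
67,604 Mb = 8,450,457,600 bytes ÷ 1,073,741,824 = 7.870 GiB.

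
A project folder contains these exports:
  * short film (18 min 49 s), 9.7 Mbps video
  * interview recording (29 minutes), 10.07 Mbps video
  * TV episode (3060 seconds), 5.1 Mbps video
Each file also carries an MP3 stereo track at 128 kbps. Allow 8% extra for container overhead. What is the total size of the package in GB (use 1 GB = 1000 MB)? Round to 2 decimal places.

Audio: 128 kbps = 0.128 Mbps.
short film: 9.828 Mbps × 1129 s × 1.08 = 11983.5 Mb
interview recording: 10.198 Mbps × 1740 s × 1.08 = 19164.1 Mb
TV episode: 5.228 Mbps × 3060 s × 1.08 = 17277.5 Mb
Total: 48425.1 Mb = 6053.1 MB.
= 6.053 GB.

6.05 GB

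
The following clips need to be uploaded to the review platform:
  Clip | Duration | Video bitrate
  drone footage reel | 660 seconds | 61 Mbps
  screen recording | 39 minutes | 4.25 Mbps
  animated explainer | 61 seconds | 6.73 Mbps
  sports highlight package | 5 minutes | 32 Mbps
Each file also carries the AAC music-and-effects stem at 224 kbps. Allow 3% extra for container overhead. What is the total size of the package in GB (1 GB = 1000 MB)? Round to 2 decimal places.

7.85 GB

Audio: 224 kbps = 0.224 Mbps.
drone footage reel: 61.224 Mbps × 660 s × 1.03 = 41620.1 Mb
screen recording: 4.474 Mbps × 2340 s × 1.03 = 10783.2 Mb
animated explainer: 6.954 Mbps × 61 s × 1.03 = 436.9 Mb
sports highlight package: 32.224 Mbps × 300 s × 1.03 = 9957.2 Mb
Total: 62797.4 Mb = 7849.7 MB.
= 7.850 GB.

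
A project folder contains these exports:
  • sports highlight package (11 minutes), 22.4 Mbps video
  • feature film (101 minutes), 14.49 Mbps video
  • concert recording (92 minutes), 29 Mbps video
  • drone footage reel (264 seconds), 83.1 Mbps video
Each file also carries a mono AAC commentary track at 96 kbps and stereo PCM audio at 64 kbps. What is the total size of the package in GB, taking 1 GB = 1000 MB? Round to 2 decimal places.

35.83 GB

Audio total: 96 + 64 = 160 kbps = 0.160 Mbps.
sports highlight package: 22.560 Mbps × 660 s = 14889.6 Mb
feature film: 14.650 Mbps × 6060 s = 88779.0 Mb
concert recording: 29.160 Mbps × 5520 s = 160963.2 Mb
drone footage reel: 83.260 Mbps × 264 s = 21980.6 Mb
Total: 286612.4 Mb = 35826.6 MB.
= 35.83 GB.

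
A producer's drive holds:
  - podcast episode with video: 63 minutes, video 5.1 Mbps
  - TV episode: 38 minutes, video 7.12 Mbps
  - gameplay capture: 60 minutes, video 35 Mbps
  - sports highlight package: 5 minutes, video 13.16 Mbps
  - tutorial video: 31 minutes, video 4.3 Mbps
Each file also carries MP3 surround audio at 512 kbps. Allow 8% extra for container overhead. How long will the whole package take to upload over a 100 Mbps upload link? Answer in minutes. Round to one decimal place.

32.3 minutes

Audio: 512 kbps = 0.512 Mbps.
podcast episode with video: 5.612 Mbps × 3780 s × 1.08 = 22910.4 Mb
TV episode: 7.632 Mbps × 2280 s × 1.08 = 18793.0 Mb
gameplay capture: 35.512 Mbps × 3600 s × 1.08 = 138070.7 Mb
sports highlight package: 13.672 Mbps × 300 s × 1.08 = 4429.7 Mb
tutorial video: 4.812 Mbps × 1860 s × 1.08 = 9666.3 Mb
Total: 193870.2 Mb = 24233.8 MB.
At 100 Mbps: 193870.2 / 100 = 1939 s ≈ 32.3 minutes.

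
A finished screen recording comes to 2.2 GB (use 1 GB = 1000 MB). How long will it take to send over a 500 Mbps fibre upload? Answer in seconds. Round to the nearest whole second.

35 seconds

File: 2.2 GB = 17600.0 Mb.
At 500 Mbps: 17600.0 / 500 = 35.2 s ≈ 35.2 seconds.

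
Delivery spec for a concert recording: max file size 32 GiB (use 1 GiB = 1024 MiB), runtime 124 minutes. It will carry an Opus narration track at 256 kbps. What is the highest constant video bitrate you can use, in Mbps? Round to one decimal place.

Budget: 32 GiB = 274877.9 Mb.
124 min = 7440 s
Total bitrate budget: 274877.9 Mb / 7440 s = 36.946 Mbps.
Audio: 256 kbps = 0.256 Mbps.
Video: 36.946 − 0.256 = 36.690 Mbps.

36.7 Mbps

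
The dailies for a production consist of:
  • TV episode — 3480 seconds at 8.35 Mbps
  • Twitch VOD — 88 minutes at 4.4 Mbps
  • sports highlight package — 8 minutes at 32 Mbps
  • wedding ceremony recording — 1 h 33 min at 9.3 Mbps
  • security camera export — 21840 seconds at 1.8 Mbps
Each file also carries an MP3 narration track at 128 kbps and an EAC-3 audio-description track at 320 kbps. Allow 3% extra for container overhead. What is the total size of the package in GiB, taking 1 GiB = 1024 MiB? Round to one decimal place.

21.0 GiB

Audio total: 128 + 320 = 448 kbps = 0.448 Mbps.
TV episode: 8.798 Mbps × 3480 s × 1.03 = 31535.6 Mb
Twitch VOD: 4.848 Mbps × 5280 s × 1.03 = 26365.4 Mb
sports highlight package: 32.448 Mbps × 480 s × 1.03 = 16042.3 Mb
wedding ceremony recording: 9.748 Mbps × 5580 s × 1.03 = 56025.7 Mb
security camera export: 2.248 Mbps × 21840 s × 1.03 = 50569.2 Mb
Total: 180538.1 Mb = 22567.3 MB.
= 21.02 GiB.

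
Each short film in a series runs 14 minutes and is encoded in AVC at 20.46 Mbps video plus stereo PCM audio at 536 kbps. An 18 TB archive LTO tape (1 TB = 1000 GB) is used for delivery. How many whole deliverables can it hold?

8164

14 min = 840 s
Audio: 536 kbps = 0.536 Mbps.
Total bitrate: 20.996 Mbps.
Per item: 20.996 Mbps × 840 s = 17,637 Mb = 2,205 MB.
Capacity: 18 TB = 144,000,000 Mb; 8164.82 items → 8164 complete.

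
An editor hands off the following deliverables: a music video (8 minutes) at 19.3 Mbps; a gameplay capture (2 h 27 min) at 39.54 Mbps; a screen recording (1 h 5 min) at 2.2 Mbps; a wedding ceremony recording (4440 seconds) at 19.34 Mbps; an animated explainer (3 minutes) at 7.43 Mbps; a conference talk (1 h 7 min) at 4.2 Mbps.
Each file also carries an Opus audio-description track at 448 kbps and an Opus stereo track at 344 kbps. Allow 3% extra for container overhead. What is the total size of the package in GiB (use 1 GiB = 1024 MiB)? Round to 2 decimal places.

58.51 GiB

Audio total: 448 + 344 = 792 kbps = 0.792 Mbps.
music video: 20.092 Mbps × 480 s × 1.03 = 9933.5 Mb
gameplay capture: 40.332 Mbps × 8820 s × 1.03 = 366400.1 Mb
screen recording: 2.992 Mbps × 3900 s × 1.03 = 12018.9 Mb
wedding ceremony recording: 20.132 Mbps × 4440 s × 1.03 = 92067.7 Mb
animated explainer: 8.222 Mbps × 180 s × 1.03 = 1524.4 Mb
conference talk: 4.992 Mbps × 4020 s × 1.03 = 20669.9 Mb
Total: 502614.3 Mb = 62826.8 MB.
= 58.51 GiB.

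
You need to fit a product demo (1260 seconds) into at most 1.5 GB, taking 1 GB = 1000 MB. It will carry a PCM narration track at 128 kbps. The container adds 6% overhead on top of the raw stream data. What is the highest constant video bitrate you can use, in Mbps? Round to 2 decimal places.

Budget: 1.5 GB = 12000.0 Mb.
Stream payload after overhead: 12000.0 / 1.06 = 11320.8 Mb.
Total bitrate budget: 11320.8 Mb / 1260 s = 8.985 Mbps.
Audio: 128 kbps = 0.128 Mbps.
Video: 8.985 − 0.128 = 8.857 Mbps.

8.86 Mbps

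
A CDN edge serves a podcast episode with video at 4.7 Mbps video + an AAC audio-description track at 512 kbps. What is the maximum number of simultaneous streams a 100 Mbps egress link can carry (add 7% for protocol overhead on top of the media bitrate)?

17

Audio: 512 kbps = 0.512 Mbps.
Per-viewer media rate: 5.212 Mbps.
On the wire with 7% overhead: 5.577 Mbps.
100 Mbps = 100.0 Mbps; 100.0 / 5.577 = 17.93 → 17 viewers.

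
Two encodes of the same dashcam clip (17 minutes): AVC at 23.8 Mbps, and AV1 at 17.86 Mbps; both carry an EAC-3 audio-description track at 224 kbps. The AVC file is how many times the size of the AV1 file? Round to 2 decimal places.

17 min = 1020 s
Audio: 224 kbps = 0.224 Mbps.
AVC: 24.024 Mbps × 1020 s = 24504.5 Mb = 2.853 GiB.
AV1: 18.084 Mbps × 1020 s = 18445.7 Mb = 2.147 GiB.
Ratio: 2.853 / 2.147 = 1.328.

1.33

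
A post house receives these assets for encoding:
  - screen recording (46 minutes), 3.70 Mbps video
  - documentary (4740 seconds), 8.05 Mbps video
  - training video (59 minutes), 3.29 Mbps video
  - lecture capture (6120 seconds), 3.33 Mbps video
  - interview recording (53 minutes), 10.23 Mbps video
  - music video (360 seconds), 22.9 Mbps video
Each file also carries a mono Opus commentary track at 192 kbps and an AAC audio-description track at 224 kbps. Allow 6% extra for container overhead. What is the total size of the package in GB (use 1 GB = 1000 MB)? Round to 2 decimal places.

Audio total: 192 + 224 = 416 kbps = 0.416 Mbps.
screen recording: 4.116 Mbps × 2760 s × 1.06 = 12041.8 Mb
documentary: 8.466 Mbps × 4740 s × 1.06 = 42536.6 Mb
training video: 3.706 Mbps × 3540 s × 1.06 = 13906.4 Mb
lecture capture: 3.746 Mbps × 6120 s × 1.06 = 24301.1 Mb
interview recording: 10.646 Mbps × 3180 s × 1.06 = 35885.5 Mb
music video: 23.316 Mbps × 360 s × 1.06 = 8897.4 Mb
Total: 137568.7 Mb = 17196.1 MB.
= 17.20 GB.

17.20 GB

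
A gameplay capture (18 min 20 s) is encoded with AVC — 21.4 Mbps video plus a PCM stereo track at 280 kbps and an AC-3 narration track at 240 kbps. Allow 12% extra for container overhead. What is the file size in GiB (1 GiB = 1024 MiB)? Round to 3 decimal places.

18 min 20 s = 1100 s
Audio total: 280 + 240 = 520 kbps = 0.520 Mbps.
Total bitrate: 21.4 + 0.520 = 21.920 Mbps.
Stream data: 21.920 Mbps × 1100 s = 24112.0 Mb.
With 12% container overhead: ×1.12.
27,005 Mb = 3,375,680,000 bytes ÷ 1,073,741,824 = 3.144 GiB.

3.144 GiB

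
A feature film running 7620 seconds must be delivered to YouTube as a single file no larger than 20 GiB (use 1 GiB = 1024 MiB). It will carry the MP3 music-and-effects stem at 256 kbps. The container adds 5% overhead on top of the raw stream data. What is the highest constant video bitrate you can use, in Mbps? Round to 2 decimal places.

Budget: 20 GiB = 171798.7 Mb.
Stream payload after overhead: 171798.7 / 1.05 = 163617.8 Mb.
Total bitrate budget: 163617.8 Mb / 7620 s = 21.472 Mbps.
Audio: 256 kbps = 0.256 Mbps.
Video: 21.472 − 0.256 = 21.216 Mbps.

21.22 Mbps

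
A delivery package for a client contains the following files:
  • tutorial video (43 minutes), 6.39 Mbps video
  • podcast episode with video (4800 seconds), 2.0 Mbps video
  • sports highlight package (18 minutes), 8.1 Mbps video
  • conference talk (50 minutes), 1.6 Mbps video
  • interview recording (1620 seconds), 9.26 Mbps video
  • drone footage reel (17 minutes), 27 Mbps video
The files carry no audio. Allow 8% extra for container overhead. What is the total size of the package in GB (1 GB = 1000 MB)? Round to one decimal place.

tutorial video: 6.390 Mbps × 2580 s × 1.08 = 17805.1 Mb
podcast episode with video: 2.000 Mbps × 4800 s × 1.08 = 10368.0 Mb
sports highlight package: 8.100 Mbps × 1080 s × 1.08 = 9447.8 Mb
conference talk: 1.600 Mbps × 3000 s × 1.08 = 5184.0 Mb
interview recording: 9.260 Mbps × 1620 s × 1.08 = 16201.3 Mb
drone footage reel: 27.000 Mbps × 1020 s × 1.08 = 29743.2 Mb
Total: 88749.4 Mb = 11093.7 MB.
= 11.09 GB.

11.1 GB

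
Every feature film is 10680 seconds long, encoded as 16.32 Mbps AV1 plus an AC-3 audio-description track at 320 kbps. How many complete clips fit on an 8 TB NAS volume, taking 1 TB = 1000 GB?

Audio: 320 kbps = 0.320 Mbps.
Total bitrate: 16.640 Mbps.
Per item: 16.640 Mbps × 10680 s = 177,715 Mb = 22,214 MB.
Capacity: 8 TB = 64,000,000 Mb; 360.13 items → 360 complete.

360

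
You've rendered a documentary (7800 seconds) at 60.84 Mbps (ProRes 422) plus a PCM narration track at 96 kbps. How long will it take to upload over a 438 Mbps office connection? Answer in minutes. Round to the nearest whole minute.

18 minutes

Audio: 96 kbps = 0.096 Mbps.
Total bitrate: 60.936 Mbps.
File: 60.936 Mbps × 7800 s = 475300.8 Mb.
At 438 Mbps: 475300.8 / 438 = 1085.2 s ≈ 18.1 minutes.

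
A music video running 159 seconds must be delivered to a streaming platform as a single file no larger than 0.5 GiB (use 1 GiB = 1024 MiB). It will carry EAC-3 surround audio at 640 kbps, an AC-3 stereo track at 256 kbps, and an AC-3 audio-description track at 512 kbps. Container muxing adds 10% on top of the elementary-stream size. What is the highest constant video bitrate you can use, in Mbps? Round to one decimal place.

Budget: 0.5 GiB = 4295.0 Mb.
Stream payload after overhead: 4295.0 / 1.10 = 3904.5 Mb.
Total bitrate budget: 3904.5 Mb / 159 s = 24.557 Mbps.
Audio total: 640 + 256 + 512 = 1408 kbps = 1.408 Mbps.
Video: 24.557 − 1.408 = 23.149 Mbps.

23.1 Mbps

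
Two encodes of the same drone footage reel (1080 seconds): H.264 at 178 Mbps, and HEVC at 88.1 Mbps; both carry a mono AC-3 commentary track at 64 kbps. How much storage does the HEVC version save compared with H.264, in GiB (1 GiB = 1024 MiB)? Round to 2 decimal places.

11.30 GiB

Audio: 64 kbps = 0.064 Mbps.
H.264: 178.064 Mbps × 1080 s = 192309.1 Mb = 22.388 GiB.
HEVC: 88.164 Mbps × 1080 s = 95217.1 Mb = 11.085 GiB.
Saving: 22.388 − 11.085 = 11.303 GiB.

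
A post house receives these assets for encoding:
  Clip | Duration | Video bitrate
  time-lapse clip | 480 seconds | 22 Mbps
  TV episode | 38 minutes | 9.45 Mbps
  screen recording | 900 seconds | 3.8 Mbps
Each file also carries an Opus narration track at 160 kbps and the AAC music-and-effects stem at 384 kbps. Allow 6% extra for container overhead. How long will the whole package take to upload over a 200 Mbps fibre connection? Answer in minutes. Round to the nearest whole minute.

Audio total: 160 + 384 = 544 kbps = 0.544 Mbps.
time-lapse clip: 22.544 Mbps × 480 s × 1.06 = 11470.4 Mb
TV episode: 9.994 Mbps × 2280 s × 1.06 = 24153.5 Mb
screen recording: 4.344 Mbps × 900 s × 1.06 = 4144.2 Mb
Total: 39768.1 Mb = 4971.0 MB.
At 200 Mbps: 39768.1 / 200 = 199 s ≈ 3.31 minutes.

3 minutes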